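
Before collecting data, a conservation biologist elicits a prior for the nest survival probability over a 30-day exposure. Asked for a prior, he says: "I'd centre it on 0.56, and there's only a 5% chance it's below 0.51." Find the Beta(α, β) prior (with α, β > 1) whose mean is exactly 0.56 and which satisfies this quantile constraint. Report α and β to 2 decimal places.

α ≈ 150.37, β ≈ 118.15

With mean 0.56 fixed, write α = 0.56s, β = 0.44s where s = α+β.
Need P(θ < 0.51) = 0.05 under Beta(0.56s, 0.44s). Normal approximation: (q−m)/√(m(1−m)/s) ≈ z_{0.05} = -1.64, so s ≈ 0.56·0.44·(-1.64)²/(0.51−0.56)² = 266.7.
At s = 266.7: P(θ<0.51) ≈ 0.051. Adjusting to match 0.05 gives s ≈ 268.52.
So α = 0.56·268.52 ≈ 150.37, β = 0.44·268.52 ≈ 118.15.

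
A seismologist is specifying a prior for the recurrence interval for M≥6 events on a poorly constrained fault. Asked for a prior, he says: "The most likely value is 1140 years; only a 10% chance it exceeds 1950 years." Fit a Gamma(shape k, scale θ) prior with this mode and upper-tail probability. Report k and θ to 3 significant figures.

k ≈ 7.57, θ ≈ 173

Gamma(k,θ) with k>1 has mode (k−1)θ, so θ = 1140/(k−1).
Need P(X < 1950) = 0.9 with θ tied to k this way. Start at k = 2, θ = 1140: P(X<1950) ≈ 0.510.
Too low — raise k to concentrate. Iterating converges to k ≈ 7.57.
Then θ = 1140/(7.57−1) ≈ 173.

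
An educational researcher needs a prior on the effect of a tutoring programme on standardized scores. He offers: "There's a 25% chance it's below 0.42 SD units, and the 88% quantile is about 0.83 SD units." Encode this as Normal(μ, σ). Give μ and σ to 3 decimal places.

The p-quantile of Normal(μ,σ) is μ + z_p·σ, with z_{0.25} = -0.6745 and z_{0.88} = 1.175.
Eliminate σ: μ = (z₂·x₁ − z₁·x₂)/(z₂ − z₁) = (1.175·0.42 − (-0.6745)·0.83)/1.849 = 0.570.
Then σ = (x₂ − x₁)/(z₂ − z₁) = (0.83 − 0.42)/1.849 = 0.222.

μ = 0.570, σ = 0.222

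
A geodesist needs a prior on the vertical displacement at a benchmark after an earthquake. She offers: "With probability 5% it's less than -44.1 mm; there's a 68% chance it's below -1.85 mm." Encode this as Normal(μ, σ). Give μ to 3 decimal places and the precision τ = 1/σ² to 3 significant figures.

For Normal(μ,σ), the p-quantile is μ + z_p·σ. Here z_{0.05} = -1.645, z_{0.68} = 0.4677.
So -44.1 = μ − 1.645σ and -1.85 = μ + 0.4677σ.
Subtracting: σ = (-1.85 − -44.1)/(0.4677 − (-1.645)) = 20.000.
Then μ = -44.1 − (-1.645)·20.000 = -11.204.
Precision τ = 1/σ² = 1/20² = 0.0025.

μ = -11.204, τ = 0.0025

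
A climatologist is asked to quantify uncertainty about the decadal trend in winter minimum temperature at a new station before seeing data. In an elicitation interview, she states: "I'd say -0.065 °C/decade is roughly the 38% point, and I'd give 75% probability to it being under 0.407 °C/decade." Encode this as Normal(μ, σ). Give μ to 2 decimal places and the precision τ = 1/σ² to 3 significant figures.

μ = 0.08, τ = 4.31

For Normal(μ,σ), the p-quantile is μ + z_p·σ. Here z_{0.38} = -0.3055, z_{0.75} = 0.6745.
So -0.065 = μ − 0.3055σ and 0.407 = μ + 0.6745σ.
Subtracting: σ = (0.407 − -0.065)/(0.6745 − (-0.3055)) = 0.48.
Then μ = -0.065 − (-0.3055)·0.48 = 0.08.
Precision τ = 1/σ² = 1/0.4816² = 4.31.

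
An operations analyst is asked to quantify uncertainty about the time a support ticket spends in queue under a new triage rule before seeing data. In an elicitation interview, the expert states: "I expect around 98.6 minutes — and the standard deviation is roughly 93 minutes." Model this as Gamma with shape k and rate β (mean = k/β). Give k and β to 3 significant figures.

k ≈ 1.12, β ≈ 0.0114

For Gamma(k, rate β): mean = k/β, variance = k/β², so CV = 1/√k.
CV = SD/mean = 93/98.6 = 0.9432, hence k = 1/CV² = 1.12.
Then β = k/mean = 1.12/98.6 = 0.0114.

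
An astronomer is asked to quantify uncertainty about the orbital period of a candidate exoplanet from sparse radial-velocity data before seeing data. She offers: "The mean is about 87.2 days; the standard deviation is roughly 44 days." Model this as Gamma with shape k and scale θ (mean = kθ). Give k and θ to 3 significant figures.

For Gamma(k, scale θ): mean = kθ, variance = kθ², so CV = 1/√k.
CV = SD/mean = 44/87.2 = 0.5046, hence k = 1/CV² = 3.93.
Then θ = mean/k = 87.2/3.93 = 22.2.

k ≈ 3.93, θ ≈ 22.2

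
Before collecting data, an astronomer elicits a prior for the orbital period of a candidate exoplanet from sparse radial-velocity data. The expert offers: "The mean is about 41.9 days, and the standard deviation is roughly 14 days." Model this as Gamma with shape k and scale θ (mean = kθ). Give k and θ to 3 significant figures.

For Gamma(k, scale θ): mean = kθ, variance = kθ², so CV = 1/√k.
CV = SD/mean = 14/41.9 = 0.3341, hence k = 1/CV² = 8.96.
Then θ = mean/k = 41.9/8.96 = 4.68.

k ≈ 8.96, θ ≈ 4.68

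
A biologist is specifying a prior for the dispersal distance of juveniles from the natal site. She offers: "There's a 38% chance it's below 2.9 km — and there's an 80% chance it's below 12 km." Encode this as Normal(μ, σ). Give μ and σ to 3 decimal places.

The p-quantile of Normal(μ,σ) is μ + z_p·σ, with z_{0.38} = -0.3055 and z_{0.8} = 0.8416.
Eliminate σ: μ = (z₂·x₁ − z₁·x₂)/(z₂ − z₁) = (0.8416·2.9 − (-0.3055)·12)/1.147 = 5.323.
Then σ = (x₂ − x₁)/(z₂ − z₁) = (12 − 2.9)/1.147 = 7.933.

μ = 5.323, σ = 7.933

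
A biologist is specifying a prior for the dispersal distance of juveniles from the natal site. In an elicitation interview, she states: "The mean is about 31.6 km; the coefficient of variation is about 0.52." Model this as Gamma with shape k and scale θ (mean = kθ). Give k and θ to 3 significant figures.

For Gamma(k, scale θ): mean = kθ, variance = kθ², so CV = 1/√k.
CV = 0.52, hence k = 1/CV² = 3.7.
Then θ = mean/k = 31.6/3.7 = 8.54.

k ≈ 3.7, θ ≈ 8.54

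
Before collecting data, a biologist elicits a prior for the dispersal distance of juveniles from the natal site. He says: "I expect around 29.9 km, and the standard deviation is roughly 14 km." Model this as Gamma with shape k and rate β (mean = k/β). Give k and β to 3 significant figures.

For Gamma(k, rate β): mean = k/β, variance = k/β², so CV = 1/√k.
CV = SD/mean = 14/29.9 = 0.4682, hence k = 1/CV² = 4.56.
Then β = k/mean = 4.56/29.9 = 0.153.

k ≈ 4.56, β ≈ 0.153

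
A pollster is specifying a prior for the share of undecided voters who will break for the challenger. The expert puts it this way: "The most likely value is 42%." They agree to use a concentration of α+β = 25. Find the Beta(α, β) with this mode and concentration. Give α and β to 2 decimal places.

α = 10.66, β = 14.34

For α,β > 1 the Beta mode is (α−1)/(α+β−2). With α+β = 25, the mode is (α−1)/23.
Set (α−1)/23 = 0.42 → α = 1 + 0.42·23 = 10.66.
β = 25 − α = 14.34.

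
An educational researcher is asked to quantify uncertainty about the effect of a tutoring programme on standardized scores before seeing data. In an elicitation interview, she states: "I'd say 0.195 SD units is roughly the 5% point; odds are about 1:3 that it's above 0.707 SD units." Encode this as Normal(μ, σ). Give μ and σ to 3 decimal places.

μ = 0.558, σ = 0.221

For Normal(μ,σ), the p-quantile is μ + z_p·σ. Here z_{0.05} = -1.645, z_{0.75} = 0.6745.
So 0.195 = μ − 1.645σ and 0.707 = μ + 0.6745σ.
Subtracting: σ = (0.707 − 0.195)/(0.6745 − (-1.645)) = 0.221.
Then μ = 0.195 − (-1.645)·0.221 = 0.558.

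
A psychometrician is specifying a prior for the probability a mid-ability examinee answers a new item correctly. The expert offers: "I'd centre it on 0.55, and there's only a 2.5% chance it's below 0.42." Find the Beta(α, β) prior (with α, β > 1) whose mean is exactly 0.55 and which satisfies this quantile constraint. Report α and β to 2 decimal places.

α ≈ 30.96, β ≈ 25.33

With mean 0.55 fixed, write α = 0.55s, β = 0.45s where s = α+β.
Need P(θ < 0.42) = 0.025 under Beta(0.55s, 0.45s). Normal approximation: (q−m)/√(m(1−m)/s) ≈ z_{0.025} = -1.96, so s ≈ 0.55·0.45·(-1.96)²/(0.42−0.55)² = 56.3.
At s = 56.3: P(θ<0.42) ≈ 0.025. Adjusting to match 0.025 gives s ≈ 56.29.
So α = 0.55·56.29 ≈ 30.96, β = 0.45·56.29 ≈ 25.33.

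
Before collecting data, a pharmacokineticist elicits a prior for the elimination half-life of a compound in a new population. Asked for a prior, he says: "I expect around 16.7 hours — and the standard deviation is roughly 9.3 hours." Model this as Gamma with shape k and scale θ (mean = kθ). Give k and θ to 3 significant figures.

For Gamma(k, scale θ): mean = kθ, variance = kθ², so CV = 1/√k.
CV = SD/mean = 9.3/16.7 = 0.5569, hence k = 1/CV² = 3.22.
Then θ = mean/k = 16.7/3.22 = 5.18.

k ≈ 3.22, θ ≈ 5.18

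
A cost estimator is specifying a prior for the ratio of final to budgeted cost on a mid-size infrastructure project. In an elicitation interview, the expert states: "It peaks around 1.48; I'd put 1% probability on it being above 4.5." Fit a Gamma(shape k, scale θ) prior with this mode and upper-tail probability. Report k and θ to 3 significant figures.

k ≈ 4.63, θ ≈ 0.408

Gamma(k,θ) with k>1 has mode (k−1)θ, so θ = 1.48/(k−1).
Need P(X < 4.5) = 0.99 with θ tied to k this way. Start at k = 2, θ = 1.48: P(X<4.5) ≈ 0.807.
Too low — raise k to concentrate. Iterating converges to k ≈ 4.63.
Then θ = 1.48/(4.63−1) ≈ 0.408.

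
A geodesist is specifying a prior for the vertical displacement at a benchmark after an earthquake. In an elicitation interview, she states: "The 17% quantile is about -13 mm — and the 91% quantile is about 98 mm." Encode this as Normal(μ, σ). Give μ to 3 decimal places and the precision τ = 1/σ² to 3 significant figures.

μ = 33.151, τ = 0.000427

The p-quantile of Normal(μ,σ) is μ + z_p·σ, with z_{0.17} = -0.9542 and z_{0.91} = 1.341.
Eliminate σ: μ = (z₂·x₁ − z₁·x₂)/(z₂ − z₁) = (1.341·-13 − (-0.9542)·98)/2.295 = 33.151.
Then σ = (x₂ − x₁)/(z₂ − z₁) = (98 − -13)/2.295 = 48.368.
Precision τ = 1/σ² = 1/48.37² = 0.000427.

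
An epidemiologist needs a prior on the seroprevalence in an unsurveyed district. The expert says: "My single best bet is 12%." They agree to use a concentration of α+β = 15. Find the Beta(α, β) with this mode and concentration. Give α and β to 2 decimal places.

For α,β > 1 the Beta mode is (α−1)/(α+β−2). With α+β = 15, the mode is (α−1)/13.
Set (α−1)/13 = 0.12 → α = 1 + 0.12·13 = 2.56.
β = 15 − α = 12.44.

α = 2.56, β = 12.44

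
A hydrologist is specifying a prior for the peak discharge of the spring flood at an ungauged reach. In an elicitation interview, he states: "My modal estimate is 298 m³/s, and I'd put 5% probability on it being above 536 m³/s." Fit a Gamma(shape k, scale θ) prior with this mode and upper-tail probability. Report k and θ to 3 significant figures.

k ≈ 9.09, θ ≈ 36.8

Gamma(k,θ) with k>1 has mode (k−1)θ, so θ = 298/(k−1).
Need P(X < 536) = 0.95 with θ tied to k this way. Start at k = 2, θ = 298: P(X<536) ≈ 0.537.
Too low — raise k to concentrate. Iterating converges to k ≈ 9.09.
Then θ = 298/(9.09−1) ≈ 36.8.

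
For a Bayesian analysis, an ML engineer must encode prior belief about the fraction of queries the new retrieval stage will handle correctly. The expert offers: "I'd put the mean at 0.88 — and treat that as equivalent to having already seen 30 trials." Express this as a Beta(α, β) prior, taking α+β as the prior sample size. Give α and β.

Under the effective-sample-size interpretation, Beta(α, β) has prior mean α/(α+β) and prior sample size α+β.
So α+β = 30 and α/(α+β) = 0.88, giving α = 0.88·30 = 26.4 and β = 30 − 26.4 = 3.6.

α = 26.4, β = 3.6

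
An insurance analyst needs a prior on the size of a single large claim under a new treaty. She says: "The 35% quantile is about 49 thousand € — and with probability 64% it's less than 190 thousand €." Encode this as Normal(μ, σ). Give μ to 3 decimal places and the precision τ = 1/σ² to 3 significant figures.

For Normal(μ,σ), the p-quantile is μ + z_p·σ. Here z_{0.35} = -0.3853, z_{0.64} = 0.3585.
So 49 = μ − 0.3853σ and 190 = μ + 0.3585σ.
Subtracting: σ = (190 − 49)/(0.3585 − (-0.3853)) = 189.572.
Then μ = 49 − (-0.3853)·189.572 = 122.046.
Precision τ = 1/σ² = 1/189.6² = 2.78e-05.

μ = 122.046, τ = 2.78e-05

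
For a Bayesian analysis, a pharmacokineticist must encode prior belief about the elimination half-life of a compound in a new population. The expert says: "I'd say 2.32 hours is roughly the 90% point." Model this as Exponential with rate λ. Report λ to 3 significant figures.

P(T < 2.32) = 1 − e^(−λ·2.32) = 0.9, so λ = −ln(1−0.9)/2.32 = −ln(0.1)/2.32 = 0.992.

λ ≈ 0.992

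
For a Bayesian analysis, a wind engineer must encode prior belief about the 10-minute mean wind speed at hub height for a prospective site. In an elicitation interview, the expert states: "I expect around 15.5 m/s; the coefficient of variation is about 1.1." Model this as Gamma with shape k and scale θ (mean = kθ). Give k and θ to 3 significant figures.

k ≈ 0.826, θ ≈ 18.8

For Gamma(k, scale θ): mean = kθ, variance = kθ², so CV = 1/√k.
CV = 1.1, hence k = 1/CV² = 0.826.
Then θ = mean/k = 15.5/0.826 = 18.8.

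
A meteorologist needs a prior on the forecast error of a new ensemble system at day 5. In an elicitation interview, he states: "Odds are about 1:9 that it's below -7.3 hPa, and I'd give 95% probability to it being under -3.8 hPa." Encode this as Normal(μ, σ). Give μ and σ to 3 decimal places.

The p-quantile of Normal(μ,σ) is μ + z_p·σ, with z_{0.1} = -1.282 and z_{0.95} = 1.645.
Eliminate σ: μ = (z₂·x₁ − z₁·x₂)/(z₂ − z₁) = (1.645·-7.3 − (-1.282)·-3.8)/2.926 = -5.767.
Then σ = (x₂ − x₁)/(z₂ − z₁) = (-3.8 − -7.3)/2.926 = 1.196.

μ = -5.767, σ = 1.196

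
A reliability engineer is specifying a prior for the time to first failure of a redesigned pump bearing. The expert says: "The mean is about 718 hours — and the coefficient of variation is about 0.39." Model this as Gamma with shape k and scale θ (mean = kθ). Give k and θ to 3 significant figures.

k ≈ 6.57, θ ≈ 109

For Gamma(k, scale θ): mean = kθ, variance = kθ², so CV = 1/√k.
CV = 0.39, hence k = 1/CV² = 6.57.
Then θ = mean/k = 718/6.57 = 109.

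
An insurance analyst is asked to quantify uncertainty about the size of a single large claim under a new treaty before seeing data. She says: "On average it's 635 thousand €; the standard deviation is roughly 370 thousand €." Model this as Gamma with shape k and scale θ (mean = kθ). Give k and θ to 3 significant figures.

k ≈ 2.95, θ ≈ 216

For Gamma(k, scale θ): mean = kθ, variance = kθ², so CV = 1/√k.
CV = SD/mean = 370/635 = 0.5827, hence k = 1/CV² = 2.95.
Then θ = mean/k = 635/2.95 = 216.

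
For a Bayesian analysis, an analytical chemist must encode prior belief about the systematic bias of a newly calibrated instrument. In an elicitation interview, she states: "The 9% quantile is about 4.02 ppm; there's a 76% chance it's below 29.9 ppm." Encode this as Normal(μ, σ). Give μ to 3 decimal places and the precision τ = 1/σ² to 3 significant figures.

μ = 20.971, τ = 0.00626

The p-quantile of Normal(μ,σ) is μ + z_p·σ, with z_{0.09} = -1.341 and z_{0.76} = 0.7063.
Eliminate σ: μ = (z₂·x₁ − z₁·x₂)/(z₂ − z₁) = (0.7063·4.02 − (-1.341)·29.9)/2.047 = 20.971.
Then σ = (x₂ − x₁)/(z₂ − z₁) = (29.9 − 4.02)/2.047 = 12.643.
Precision τ = 1/σ² = 1/12.64² = 0.00626.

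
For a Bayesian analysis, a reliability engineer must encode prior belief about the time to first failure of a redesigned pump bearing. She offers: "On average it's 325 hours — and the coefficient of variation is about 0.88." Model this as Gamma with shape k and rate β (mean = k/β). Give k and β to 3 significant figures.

k ≈ 1.29, β ≈ 0.00397

For Gamma(k, rate β): mean = k/β, variance = k/β², so CV = 1/√k.
CV = 0.88, hence k = 1/CV² = 1.29.
Then β = k/mean = 1.29/325 = 0.00397.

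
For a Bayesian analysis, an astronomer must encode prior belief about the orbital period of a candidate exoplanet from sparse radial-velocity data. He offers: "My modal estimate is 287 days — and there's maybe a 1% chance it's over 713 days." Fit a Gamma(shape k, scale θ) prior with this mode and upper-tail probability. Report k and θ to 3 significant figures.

k ≈ 6.68, θ ≈ 50.6

Gamma(k,θ) with k>1 has mode (k−1)θ, so θ = 287/(k−1).
Need P(X < 713) = 0.99 with θ tied to k this way. Start at k = 2, θ = 287: P(X<713) ≈ 0.709.
Too low — raise k to concentrate. Iterating converges to k ≈ 6.68.
Then θ = 287/(6.68−1) ≈ 50.6.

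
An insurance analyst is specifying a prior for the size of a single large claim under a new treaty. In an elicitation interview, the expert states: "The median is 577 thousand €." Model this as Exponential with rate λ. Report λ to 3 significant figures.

λ ≈ 0.0012

Exponential median = ln 2 / λ, so λ = ln 2 / 577.0 = 0.0012.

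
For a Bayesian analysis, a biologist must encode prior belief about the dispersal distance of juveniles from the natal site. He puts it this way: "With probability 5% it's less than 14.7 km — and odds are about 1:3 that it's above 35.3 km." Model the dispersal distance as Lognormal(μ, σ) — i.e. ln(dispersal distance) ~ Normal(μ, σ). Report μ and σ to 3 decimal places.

If T ~ Lognormal(μ,σ) then ln T ~ Normal(μ,σ), so the p-quantile of ln T is μ + z_p·σ.
ln(14.7) = 2.688 and ln(35.3) = 3.564; z_{0.05} = -1.645, z_{0.75} = 0.6745.
σ = (3.564 − 2.688)/(0.6745 − (-1.645)) = 0.378.
μ = 2.688 − (-1.645)·0.378 = 3.309.

μ ≈ 3.309, σ ≈ 0.378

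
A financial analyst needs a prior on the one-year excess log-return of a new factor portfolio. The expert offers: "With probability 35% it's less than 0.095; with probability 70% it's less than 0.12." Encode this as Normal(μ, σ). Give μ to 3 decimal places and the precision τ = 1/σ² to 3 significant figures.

For Normal(μ,σ), the p-quantile is μ + z_p·σ. Here z_{0.35} = -0.3853, z_{0.7} = 0.5244.
So 0.095 = μ − 0.3853σ and 0.12 = μ + 0.5244σ.
Subtracting: σ = (0.12 − 0.095)/(0.5244 − (-0.3853)) = 0.027.
Then μ = 0.095 − (-0.3853)·0.027 = 0.106.
Precision τ = 1/σ² = 1/0.02748² = 1320.

μ = 0.106, τ = 1320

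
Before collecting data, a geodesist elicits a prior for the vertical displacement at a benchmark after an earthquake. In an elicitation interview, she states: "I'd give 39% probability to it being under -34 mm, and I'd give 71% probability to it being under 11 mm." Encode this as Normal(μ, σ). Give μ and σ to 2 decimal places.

μ = -18.91, σ = 54.04

For Normal(μ,σ), the p-quantile is μ + z_p·σ. Here z_{0.39} = -0.2793, z_{0.71} = 0.5534.
So -34 = μ − 0.2793σ and 11 = μ + 0.5534σ.
Subtracting: σ = (11 − -34)/(0.5534 − (-0.2793)) = 54.04.
Then μ = -34 − (-0.2793)·54.04 = -18.91.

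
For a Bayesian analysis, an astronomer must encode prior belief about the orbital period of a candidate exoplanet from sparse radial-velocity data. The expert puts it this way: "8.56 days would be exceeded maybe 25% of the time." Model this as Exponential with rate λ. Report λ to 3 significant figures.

λ ≈ 0.162

P(T > 8.56) = e^(−λ·8.56) = 0.25, so λ = −ln(0.25)/8.56 = 0.162.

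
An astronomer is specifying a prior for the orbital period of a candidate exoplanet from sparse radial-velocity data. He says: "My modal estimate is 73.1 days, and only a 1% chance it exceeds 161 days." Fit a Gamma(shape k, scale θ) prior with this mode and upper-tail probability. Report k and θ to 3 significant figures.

Gamma(k,θ) with k>1 has mode (k−1)θ, so θ = 73.1/(k−1).
Need P(X < 161) = 0.99 with θ tied to k this way. Start at k = 2, θ = 73.1: P(X<161) ≈ 0.646.
Too low — raise k to concentrate. Iterating converges to k ≈ 8.73.
Then θ = 73.1/(8.73−1) ≈ 9.45.

k ≈ 8.73, θ ≈ 9.45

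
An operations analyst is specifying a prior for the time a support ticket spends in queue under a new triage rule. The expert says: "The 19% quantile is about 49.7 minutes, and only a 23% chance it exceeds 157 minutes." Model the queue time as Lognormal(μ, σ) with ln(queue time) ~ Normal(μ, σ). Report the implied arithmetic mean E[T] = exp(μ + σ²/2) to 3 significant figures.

If T ~ Lognormal(μ,σ) then ln T ~ Normal(μ,σ), so the p-quantile of ln T is μ + z_p·σ.
ln(49.7) = 3.906 and ln(157) = 5.056; z_{0.19} = -0.8779, z_{0.77} = 0.7388.
σ = (5.056 − 3.906)/(0.7388 − (-0.8779)) = 0.711.
μ = 3.906 − (-0.8779)·0.711 = 4.531.
E[T] = exp(μ + σ²/2) = exp(4.531 + 0.2531) = 120 minutes.

E[T] ≈ 120 minutes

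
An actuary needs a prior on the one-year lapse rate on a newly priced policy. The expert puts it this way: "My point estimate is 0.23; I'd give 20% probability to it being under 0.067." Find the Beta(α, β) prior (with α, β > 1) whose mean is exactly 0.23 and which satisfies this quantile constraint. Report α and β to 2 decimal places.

With mean 0.23 fixed, write α = 0.23s, β = 0.77s where s = α+β.
Need P(θ < 0.067) = 0.2 under Beta(0.23s, 0.77s). Normal approximation: (q−m)/√(m(1−m)/s) ≈ z_{0.2} = -0.842, so s ≈ 0.23·0.77·(-0.842)²/(0.067−0.23)² = 4.7.
At s = 4.7: P(θ<0.067) ≈ 0.191. Adjusting to match 0.2 gives s ≈ 4.51.
So α = 0.23·4.51 ≈ 1.04, β = 0.77·4.51 ≈ 3.48.

α ≈ 1.04, β ≈ 3.48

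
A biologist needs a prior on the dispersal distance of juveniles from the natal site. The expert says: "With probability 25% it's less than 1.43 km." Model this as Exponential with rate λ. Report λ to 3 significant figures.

P(T < 1.43) = 1 − e^(−λ·1.43) = 0.25, so λ = −ln(1−0.25)/1.43 = −ln(0.75)/1.43 = 0.201.

λ ≈ 0.201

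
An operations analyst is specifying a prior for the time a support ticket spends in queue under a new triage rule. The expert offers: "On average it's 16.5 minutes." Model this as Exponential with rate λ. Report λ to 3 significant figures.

Exponential mean = 1/λ, so λ = 1/16.5 = 0.0606.

λ ≈ 0.0606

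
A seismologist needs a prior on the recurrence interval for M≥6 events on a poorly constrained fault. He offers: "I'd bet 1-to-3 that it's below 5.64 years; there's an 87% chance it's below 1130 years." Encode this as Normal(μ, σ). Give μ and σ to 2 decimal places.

For Normal(μ,σ), the p-quantile is μ + z_p·σ. Here z_{0.25} = -0.6745, z_{0.87} = 1.126.
So 5.64 = μ − 0.6745σ and 1130 = μ + 1.126σ.
Subtracting: σ = (1130 − 5.64)/(1.126 − (-0.6745)) = 624.34.
Then μ = 5.64 − (-0.6745)·624.34 = 426.75.

μ = 426.75, σ = 624.34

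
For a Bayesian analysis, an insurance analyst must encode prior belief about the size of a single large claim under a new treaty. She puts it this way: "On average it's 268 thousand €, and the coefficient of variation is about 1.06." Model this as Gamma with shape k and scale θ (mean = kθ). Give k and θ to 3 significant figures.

For Gamma(k, scale θ): mean = kθ, variance = kθ², so CV = 1/√k.
CV = 1.06, hence k = 1/CV² = 0.89.
Then θ = mean/k = 268/0.89 = 301.

k ≈ 0.89, θ ≈ 301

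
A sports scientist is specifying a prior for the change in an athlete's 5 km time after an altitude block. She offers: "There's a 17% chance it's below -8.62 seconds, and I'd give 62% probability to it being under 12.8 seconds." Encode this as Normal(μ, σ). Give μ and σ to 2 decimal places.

μ = 7.61, σ = 17.00

The p-quantile of Normal(μ,σ) is μ + z_p·σ, with z_{0.17} = -0.9542 and z_{0.62} = 0.3055.
Eliminate σ: μ = (z₂·x₁ − z₁·x₂)/(z₂ − z₁) = (0.3055·-8.62 − (-0.9542)·12.8)/1.26 = 7.61.
Then σ = (x₂ − x₁)/(z₂ − z₁) = (12.8 − -8.62)/1.26 = 17.00.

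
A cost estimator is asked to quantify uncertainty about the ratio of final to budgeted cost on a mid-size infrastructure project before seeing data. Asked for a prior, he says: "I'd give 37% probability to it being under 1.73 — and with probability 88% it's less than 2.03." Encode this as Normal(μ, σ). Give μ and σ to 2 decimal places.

For Normal(μ,σ), the p-quantile is μ + z_p·σ. Here z_{0.37} = -0.3319, z_{0.88} = 1.175.
So 1.73 = μ − 0.3319σ and 2.03 = μ + 1.175σ.
Subtracting: σ = (2.03 − 1.73)/(1.175 − (-0.3319)) = 0.20.
Then μ = 1.73 − (-0.3319)·0.20 = 1.80.

μ = 1.80, σ = 0.20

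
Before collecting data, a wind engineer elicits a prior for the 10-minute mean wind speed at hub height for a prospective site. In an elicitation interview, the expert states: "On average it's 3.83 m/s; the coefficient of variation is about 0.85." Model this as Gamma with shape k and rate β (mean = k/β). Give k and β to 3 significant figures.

k ≈ 1.38, β ≈ 0.361

For Gamma(k, rate β): mean = k/β, variance = k/β², so CV = 1/√k.
CV = 0.85, hence k = 1/CV² = 1.38.
Then β = k/mean = 1.38/3.83 = 0.361.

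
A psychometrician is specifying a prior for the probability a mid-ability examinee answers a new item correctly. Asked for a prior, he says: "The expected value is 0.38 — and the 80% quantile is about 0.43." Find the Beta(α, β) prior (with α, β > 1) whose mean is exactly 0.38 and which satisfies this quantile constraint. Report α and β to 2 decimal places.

α ≈ 25.04, β ≈ 40.85

With mean 0.38 fixed, write α = 0.38s, β = 0.62s where s = α+β.
Need P(θ < 0.43) = 0.8 under Beta(0.38s, 0.62s). Normal approximation: (q−m)/√(m(1−m)/s) ≈ z_{0.8} = 0.842, so s ≈ 0.38·0.62·(0.842)²/(0.43−0.38)² = 66.8.
At s = 66.8: P(θ<0.43) ≈ 0.801. Adjusting to match 0.8 gives s ≈ 65.89.
So α = 0.38·65.89 ≈ 25.04, β = 0.62·65.89 ≈ 40.85.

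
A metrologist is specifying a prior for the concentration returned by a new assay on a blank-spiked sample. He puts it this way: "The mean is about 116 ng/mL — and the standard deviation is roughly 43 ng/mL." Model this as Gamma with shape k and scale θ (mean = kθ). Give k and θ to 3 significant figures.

k ≈ 7.28, θ ≈ 15.9

For Gamma(k, scale θ): mean = kθ, variance = kθ², so CV = 1/√k.
CV = SD/mean = 43/116 = 0.3707, hence k = 1/CV² = 7.28.
Then θ = mean/k = 116/7.28 = 15.9.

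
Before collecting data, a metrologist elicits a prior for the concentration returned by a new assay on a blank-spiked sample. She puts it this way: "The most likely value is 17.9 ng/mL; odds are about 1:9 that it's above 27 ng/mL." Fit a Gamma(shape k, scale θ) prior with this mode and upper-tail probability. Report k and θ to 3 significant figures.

Gamma(k,θ) with k>1 has mode (k−1)θ, so θ = 17.9/(k−1).
Need P(X < 27) = 0.9 with θ tied to k this way. Start at k = 2, θ = 17.9: P(X<27) ≈ 0.445.
Too low — raise k to concentrate. Iterating converges to k ≈ 12.
Then θ = 17.9/(12−1) ≈ 1.62.

k ≈ 12, θ ≈ 1.62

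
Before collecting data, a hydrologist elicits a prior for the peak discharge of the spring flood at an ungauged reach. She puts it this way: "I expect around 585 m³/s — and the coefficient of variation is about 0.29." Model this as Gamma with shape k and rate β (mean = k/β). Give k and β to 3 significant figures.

k ≈ 11.9, β ≈ 0.0203

For Gamma(k, rate β): mean = k/β, variance = k/β², so CV = 1/√k.
CV = 0.29, hence k = 1/CV² = 11.9.
Then β = k/mean = 11.9/585 = 0.0203.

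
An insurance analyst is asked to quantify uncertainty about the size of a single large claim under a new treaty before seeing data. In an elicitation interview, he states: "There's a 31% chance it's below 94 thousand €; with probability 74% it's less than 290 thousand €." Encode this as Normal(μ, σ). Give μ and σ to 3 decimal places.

The p-quantile of Normal(μ,σ) is μ + z_p·σ, with z_{0.31} = -0.4959 and z_{0.74} = 0.6433.
Eliminate σ: μ = (z₂·x₁ − z₁·x₂)/(z₂ − z₁) = (0.6433·94 − (-0.4959)·290)/1.139 = 179.312.
Then σ = (x₂ − x₁)/(z₂ − z₁) = (290 − 94)/1.139 = 172.051.

μ = 179.312, σ = 172.051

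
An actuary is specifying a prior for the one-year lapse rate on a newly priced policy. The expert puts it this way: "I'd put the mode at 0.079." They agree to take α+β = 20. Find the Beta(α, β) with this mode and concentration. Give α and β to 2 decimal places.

For α,β > 1 the Beta mode is (α−1)/(α+β−2). With α+β = 20, the mode is (α−1)/18.
Set (α−1)/18 = 0.079 → α = 1 + 0.079·18 = 2.42.
β = 20 − α = 17.58.

α = 2.42, β = 17.58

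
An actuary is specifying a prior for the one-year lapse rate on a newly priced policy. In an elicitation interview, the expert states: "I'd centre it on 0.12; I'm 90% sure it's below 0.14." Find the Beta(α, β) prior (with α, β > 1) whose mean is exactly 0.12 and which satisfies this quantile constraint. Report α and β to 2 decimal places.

With mean 0.12 fixed, write α = 0.12s, β = 0.88s where s = α+β.
Need P(θ < 0.14) = 0.9 under Beta(0.12s, 0.88s). Normal approximation: (q−m)/√(m(1−m)/s) ≈ z_{0.9} = 1.28, so s ≈ 0.12·0.88·(1.28)²/(0.14−0.12)² = 433.6.
At s = 433.6: P(θ<0.14) ≈ 0.897. Adjusting to match 0.9 gives s ≈ 447.87.
So α = 0.12·447.87 ≈ 53.74, β = 0.88·447.87 ≈ 394.13.

α ≈ 53.74, β ≈ 394.13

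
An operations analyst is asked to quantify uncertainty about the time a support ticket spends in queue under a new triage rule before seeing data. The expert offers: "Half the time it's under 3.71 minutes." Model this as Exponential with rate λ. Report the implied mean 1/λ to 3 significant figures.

Exponential median = ln 2 / λ, so λ = ln 2 / 3.71 = 0.187.
Mean = 1/λ = 5.35 minutes.

mean ≈ 5.35 minutes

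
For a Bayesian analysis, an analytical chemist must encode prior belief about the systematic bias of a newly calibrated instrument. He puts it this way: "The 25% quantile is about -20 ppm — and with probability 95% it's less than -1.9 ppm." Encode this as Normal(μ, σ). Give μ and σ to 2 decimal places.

For Normal(μ,σ), the p-quantile is μ + z_p·σ. Here z_{0.25} = -0.6745, z_{0.95} = 1.645.
So -20 = μ − 0.6745σ and -1.9 = μ + 1.645σ.
Subtracting: σ = (-1.9 − -20)/(1.645 − (-0.6745)) = 7.80.
Then μ = -20 − (-0.6745)·7.80 = -14.74.

μ = -14.74, σ = 7.80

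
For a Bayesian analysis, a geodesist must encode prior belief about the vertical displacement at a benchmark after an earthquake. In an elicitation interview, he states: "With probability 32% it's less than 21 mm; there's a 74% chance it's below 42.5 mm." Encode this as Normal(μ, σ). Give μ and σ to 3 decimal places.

μ = 30.051, σ = 19.351

The p-quantile of Normal(μ,σ) is μ + z_p·σ, with z_{0.32} = -0.4677 and z_{0.74} = 0.6433.
Eliminate σ: μ = (z₂·x₁ − z₁·x₂)/(z₂ − z₁) = (0.6433·21 − (-0.4677)·42.5)/1.111 = 30.051.
Then σ = (x₂ − x₁)/(z₂ − z₁) = (42.5 − 21)/1.111 = 19.351.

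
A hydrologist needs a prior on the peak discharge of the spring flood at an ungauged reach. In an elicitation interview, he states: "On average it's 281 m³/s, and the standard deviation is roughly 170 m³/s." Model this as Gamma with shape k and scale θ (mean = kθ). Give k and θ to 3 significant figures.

For Gamma(k, scale θ): mean = kθ, variance = kθ², so CV = 1/√k.
CV = SD/mean = 170/281 = 0.605, hence k = 1/CV² = 2.73.
Then θ = mean/k = 281/2.73 = 103.

k ≈ 2.73, θ ≈ 103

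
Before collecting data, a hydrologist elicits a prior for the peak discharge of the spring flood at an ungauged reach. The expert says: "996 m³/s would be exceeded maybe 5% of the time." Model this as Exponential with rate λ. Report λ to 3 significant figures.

λ ≈ 0.00301

P(T > 996.0) = e^(−λ·996.0) = 0.05, so λ = −ln(0.05)/996.0 = 0.00301.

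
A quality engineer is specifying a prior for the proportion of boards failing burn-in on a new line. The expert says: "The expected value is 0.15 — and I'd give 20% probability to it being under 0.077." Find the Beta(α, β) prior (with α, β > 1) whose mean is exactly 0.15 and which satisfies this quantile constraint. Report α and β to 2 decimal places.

With mean 0.15 fixed, write α = 0.15s, β = 0.85s where s = α+β.
Need P(θ < 0.077) = 0.2 under Beta(0.15s, 0.85s). Normal approximation: (q−m)/√(m(1−m)/s) ≈ z_{0.2} = -0.842, so s ≈ 0.15·0.85·(-0.842)²/(0.077−0.15)² = 16.9.
At s = 16.9: P(θ<0.077) ≈ 0.204. Adjusting to match 0.2 gives s ≈ 17.34.
So α = 0.15·17.34 ≈ 2.60, β = 0.85·17.34 ≈ 14.74.

α ≈ 2.60, β ≈ 14.74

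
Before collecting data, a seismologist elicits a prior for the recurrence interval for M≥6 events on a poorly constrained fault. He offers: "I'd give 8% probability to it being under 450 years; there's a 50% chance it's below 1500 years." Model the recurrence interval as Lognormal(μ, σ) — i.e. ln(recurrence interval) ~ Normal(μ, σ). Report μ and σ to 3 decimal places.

If T ~ Lognormal(μ,σ) then ln T ~ Normal(μ,σ), so the p-quantile of ln T is μ + z_p·σ.
ln(450) = 6.109 and ln(1500) = 7.313; z_{0.08} = -1.405, z_{0.5} = 0.
σ = (7.313 − 6.109)/(0 − (-1.405)) = 0.857.
μ = 6.109 − (-1.405)·0.857 = 7.313.

μ ≈ 7.313, σ ≈ 0.857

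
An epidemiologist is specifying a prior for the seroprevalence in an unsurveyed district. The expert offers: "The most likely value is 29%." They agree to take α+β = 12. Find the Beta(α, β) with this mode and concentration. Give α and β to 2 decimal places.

For α,β > 1 the Beta mode is (α−1)/(α+β−2). With α+β = 12, the mode is (α−1)/10.
Set (α−1)/10 = 0.29 → α = 1 + 0.29·10 = 3.90.
β = 12 − α = 8.10.

α = 3.90, β = 8.10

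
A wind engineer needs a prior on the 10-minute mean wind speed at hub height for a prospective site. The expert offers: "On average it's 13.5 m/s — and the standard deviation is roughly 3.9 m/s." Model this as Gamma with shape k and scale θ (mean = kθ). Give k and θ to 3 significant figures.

k ≈ 12, θ ≈ 1.13

For Gamma(k, scale θ): mean = kθ, variance = kθ², so CV = 1/√k.
CV = SD/mean = 3.9/13.5 = 0.2889, hence k = 1/CV² = 12.
Then θ = mean/k = 13.5/12 = 1.13.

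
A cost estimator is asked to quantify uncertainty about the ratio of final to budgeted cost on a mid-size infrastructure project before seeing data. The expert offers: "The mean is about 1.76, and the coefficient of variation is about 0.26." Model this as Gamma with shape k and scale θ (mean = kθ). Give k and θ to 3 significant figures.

k ≈ 14.8, θ ≈ 0.119

For Gamma(k, scale θ): mean = kθ, variance = kθ², so CV = 1/√k.
CV = 0.26, hence k = 1/CV² = 14.8.
Then θ = mean/k = 1.76/14.8 = 0.119.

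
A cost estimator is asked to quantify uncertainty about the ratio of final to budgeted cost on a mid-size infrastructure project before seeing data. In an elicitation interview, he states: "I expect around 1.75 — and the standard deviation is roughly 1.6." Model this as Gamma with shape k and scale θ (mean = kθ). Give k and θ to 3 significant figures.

k ≈ 1.2, θ ≈ 1.46

For Gamma(k, scale θ): mean = kθ, variance = kθ², so CV = 1/√k.
CV = SD/mean = 1.6/1.75 = 0.9143, hence k = 1/CV² = 1.2.
Then θ = mean/k = 1.75/1.2 = 1.46.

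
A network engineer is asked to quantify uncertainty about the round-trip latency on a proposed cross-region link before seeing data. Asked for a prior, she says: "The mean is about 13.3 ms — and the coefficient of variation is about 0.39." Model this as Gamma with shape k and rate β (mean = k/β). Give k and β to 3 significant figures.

k ≈ 6.57, β ≈ 0.494

For Gamma(k, rate β): mean = k/β, variance = k/β², so CV = 1/√k.
CV = 0.39, hence k = 1/CV² = 6.57.
Then β = k/mean = 6.57/13.3 = 0.494.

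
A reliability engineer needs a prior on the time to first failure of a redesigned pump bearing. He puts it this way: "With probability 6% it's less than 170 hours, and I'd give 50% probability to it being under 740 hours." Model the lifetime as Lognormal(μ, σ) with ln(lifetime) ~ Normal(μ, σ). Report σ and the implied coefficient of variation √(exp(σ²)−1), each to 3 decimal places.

σ ≈ 0.946, CV ≈ 1.203

If T ~ Lognormal(μ,σ) then ln T ~ Normal(μ,σ), so the p-quantile of ln T is μ + z_p·σ.
ln(170) = 5.136 and ln(740) = 6.607; z_{0.06} = -1.555, z_{0.5} = 0.
σ = (6.607 − 5.136)/(0 − (-1.555)) = 0.946.
μ = 5.136 − (-1.555)·0.946 = 6.607.
CV = √(exp(σ²)−1) = √(exp(0.8950)−1) = 1.203.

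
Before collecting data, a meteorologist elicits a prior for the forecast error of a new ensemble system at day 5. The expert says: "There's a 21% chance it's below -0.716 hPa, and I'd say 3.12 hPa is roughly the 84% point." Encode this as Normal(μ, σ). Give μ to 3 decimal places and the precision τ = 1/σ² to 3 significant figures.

μ = 1.002, τ = 0.22

For Normal(μ,σ), the p-quantile is μ + z_p·σ. Here z_{0.21} = -0.8064, z_{0.84} = 0.9945.
So -0.716 = μ − 0.8064σ and 3.12 = μ + 0.9945σ.
Subtracting: σ = (3.12 − -0.716)/(0.9945 − (-0.8064)) = 2.130.
Then μ = -0.716 − (-0.8064)·2.130 = 1.002.
Precision τ = 1/σ² = 1/2.13² = 0.22.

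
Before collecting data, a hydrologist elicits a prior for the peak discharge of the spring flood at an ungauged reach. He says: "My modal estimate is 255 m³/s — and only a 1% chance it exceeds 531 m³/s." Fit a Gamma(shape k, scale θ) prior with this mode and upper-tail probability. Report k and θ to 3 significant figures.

Gamma(k,θ) with k>1 has mode (k−1)θ, so θ = 255/(k−1).
Need P(X < 531) = 0.99 with θ tied to k this way. Start at k = 2, θ = 255: P(X<531) ≈ 0.616.
Too low — raise k to concentrate. Iterating converges to k ≈ 10.1.
Then θ = 255/(10.1−1) ≈ 28.1.

k ≈ 10.1, θ ≈ 28.1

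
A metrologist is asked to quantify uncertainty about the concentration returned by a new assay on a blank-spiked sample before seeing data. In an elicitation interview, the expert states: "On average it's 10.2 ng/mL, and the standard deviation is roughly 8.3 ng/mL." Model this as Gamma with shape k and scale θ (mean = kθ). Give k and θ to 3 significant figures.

For Gamma(k, scale θ): mean = kθ, variance = kθ², so CV = 1/√k.
CV = SD/mean = 8.3/10.2 = 0.8137, hence k = 1/CV² = 1.51.
Then θ = mean/k = 10.2/1.51 = 6.75.

k ≈ 1.51, θ ≈ 6.75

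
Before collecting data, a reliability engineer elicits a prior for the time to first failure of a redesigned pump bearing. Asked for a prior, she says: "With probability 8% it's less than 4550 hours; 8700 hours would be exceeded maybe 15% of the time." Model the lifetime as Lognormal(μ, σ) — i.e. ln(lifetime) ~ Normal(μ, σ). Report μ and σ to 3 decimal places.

If T ~ Lognormal(μ,σ) then ln T ~ Normal(μ,σ), so the p-quantile of ln T is μ + z_p·σ.
ln(4550) = 8.423 and ln(8700) = 9.071; z_{0.08} = -1.405, z_{0.85} = 1.036.
σ = (9.071 − 8.423)/(1.036 − (-1.405)) = 0.265.
μ = 8.423 − (-1.405)·0.265 = 8.796.

μ ≈ 8.796, σ ≈ 0.265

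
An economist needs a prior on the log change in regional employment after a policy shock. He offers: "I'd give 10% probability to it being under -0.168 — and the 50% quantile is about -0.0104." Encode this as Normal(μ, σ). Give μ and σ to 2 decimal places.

μ = -0.01, σ = 0.12

For Normal(μ,σ), the p-quantile is μ + z_p·σ. Here z_{0.1} = -1.282, z_{0.5} = 0.
So -0.168 = μ − 1.282σ and -0.0104 = μ + 0σ.
Subtracting: σ = (-0.0104 − -0.168)/(0 − (-1.282)) = 0.12.
Then μ = -0.168 − (-1.282)·0.12 = -0.01.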